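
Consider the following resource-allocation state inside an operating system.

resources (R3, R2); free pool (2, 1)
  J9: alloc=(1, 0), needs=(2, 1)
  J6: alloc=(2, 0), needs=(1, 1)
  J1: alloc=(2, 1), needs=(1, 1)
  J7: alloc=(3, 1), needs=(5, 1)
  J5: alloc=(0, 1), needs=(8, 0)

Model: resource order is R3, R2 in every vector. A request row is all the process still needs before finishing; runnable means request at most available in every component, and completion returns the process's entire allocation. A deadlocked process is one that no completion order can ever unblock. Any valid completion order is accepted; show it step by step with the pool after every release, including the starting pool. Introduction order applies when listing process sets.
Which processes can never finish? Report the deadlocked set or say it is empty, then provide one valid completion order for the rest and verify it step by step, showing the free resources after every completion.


Nothing here is deadlocked.
Key observation: J1 can run right away; the returned allocation unlocks the remaining processes in turn.
A valid finishing order for the others: J1, J9, J6, J7, J5. Check, step by step:
  pool = (2, 1)
  J1 needs (1, 1) <= (2, 1) -> finishes; pool += (2, 1) = (4, 2)
  J9 needs (2, 1) <= (4, 2) -> finishes; pool += (1, 0) = (5, 2)
  J6 needs (1, 1) <= (5, 2) -> finishes; pool += (2, 0) = (7, 2)
  J7 needs (5, 1) <= (7, 2) -> finishes; pool += (3, 1) = (10, 3)
  J5 needs (8, 0) <= (10, 3) -> finishes; pool += (0, 1) = (10, 4)


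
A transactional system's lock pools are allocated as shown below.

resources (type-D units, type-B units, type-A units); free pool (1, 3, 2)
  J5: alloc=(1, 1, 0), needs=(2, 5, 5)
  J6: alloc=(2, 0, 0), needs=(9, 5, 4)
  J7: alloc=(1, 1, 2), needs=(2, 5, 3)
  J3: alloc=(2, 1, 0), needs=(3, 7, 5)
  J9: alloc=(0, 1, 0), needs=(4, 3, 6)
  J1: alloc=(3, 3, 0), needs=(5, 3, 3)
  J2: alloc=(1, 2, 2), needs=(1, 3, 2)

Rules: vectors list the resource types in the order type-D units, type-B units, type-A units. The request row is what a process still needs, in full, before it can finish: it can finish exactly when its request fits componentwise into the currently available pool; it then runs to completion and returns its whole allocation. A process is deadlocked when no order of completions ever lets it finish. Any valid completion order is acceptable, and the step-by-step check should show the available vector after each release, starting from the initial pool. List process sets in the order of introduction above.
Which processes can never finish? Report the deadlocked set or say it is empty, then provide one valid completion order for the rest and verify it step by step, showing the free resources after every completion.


Nothing here is deadlocked.
Key observation: no deadlock: J2 fits now, and the freed resources carry the rest through.
A valid finishing order for the others: J2, J7, J5, J9, J3, J1, J6. Walking it through:
  pool = (1, 3, 2)
  J2 needs (1, 3, 2) <= (1, 3, 2) -> finishes; pool += (1, 2, 2) = (2, 5, 4)
  J7 needs (2, 5, 3) <= (2, 5, 4) -> finishes; pool += (1, 1, 2) = (3, 6, 6)
  J5 needs (2, 5, 5) <= (3, 6, 6) -> finishes; pool += (1, 1, 0) = (4, 7, 6)
  J9 needs (4, 3, 6) <= (4, 7, 6) -> finishes; pool += (0, 1, 0) = (4, 8, 6)
  J3 needs (3, 7, 5) <= (4, 8, 6) -> finishes; pool += (2, 1, 0) = (6, 9, 6)
  J1 needs (5, 3, 3) <= (6, 9, 6) -> finishes; pool += (3, 3, 0) = (9, 12, 6)
  J6 needs (9, 5, 4) <= (9, 12, 6) -> finishes; pool += (2, 0, 0) = (11, 12, 6)


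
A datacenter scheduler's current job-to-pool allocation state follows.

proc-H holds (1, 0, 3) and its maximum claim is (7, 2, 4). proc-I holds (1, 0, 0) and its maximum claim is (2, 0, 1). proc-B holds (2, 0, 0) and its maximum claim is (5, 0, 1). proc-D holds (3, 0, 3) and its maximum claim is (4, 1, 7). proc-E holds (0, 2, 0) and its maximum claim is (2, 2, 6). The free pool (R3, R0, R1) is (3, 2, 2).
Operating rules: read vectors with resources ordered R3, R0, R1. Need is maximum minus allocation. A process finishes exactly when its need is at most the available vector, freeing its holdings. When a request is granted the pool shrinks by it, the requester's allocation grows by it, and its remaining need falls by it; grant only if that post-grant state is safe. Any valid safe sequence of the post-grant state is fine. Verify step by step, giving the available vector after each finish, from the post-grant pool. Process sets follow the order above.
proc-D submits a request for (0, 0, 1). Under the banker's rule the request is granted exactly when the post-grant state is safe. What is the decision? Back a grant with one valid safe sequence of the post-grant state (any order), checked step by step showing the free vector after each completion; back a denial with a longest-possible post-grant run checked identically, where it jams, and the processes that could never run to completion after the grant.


GRANT. The post-grant state is safe; one safe sequence: proc-I, proc-B, proc-H, proc-D, proc-E.
Key observation: post-grant, (3, 2, 1) remains, and an order beginning with proc-I completes everyone.
Check on the post-grant state, step by step:
  pool = (3, 2, 1)
  proc-I: need (1, 0, 1) fits (3, 2, 1); releases (1, 0, 0), pool now (4, 2, 1)
  proc-B: need (3, 0, 1) fits (4, 2, 1); releases (2, 0, 0), pool now (6, 2, 1)
  proc-H: need (6, 2, 1) fits (6, 2, 1); releases (1, 0, 3), pool now (7, 2, 4)
  proc-D: need (1, 1, 3) fits (7, 2, 4); releases (3, 0, 4), pool now (10, 2, 8)
  proc-E: need (2, 0, 6) fits (10, 2, 8); releases (0, 2, 0), pool now (10, 4, 8)


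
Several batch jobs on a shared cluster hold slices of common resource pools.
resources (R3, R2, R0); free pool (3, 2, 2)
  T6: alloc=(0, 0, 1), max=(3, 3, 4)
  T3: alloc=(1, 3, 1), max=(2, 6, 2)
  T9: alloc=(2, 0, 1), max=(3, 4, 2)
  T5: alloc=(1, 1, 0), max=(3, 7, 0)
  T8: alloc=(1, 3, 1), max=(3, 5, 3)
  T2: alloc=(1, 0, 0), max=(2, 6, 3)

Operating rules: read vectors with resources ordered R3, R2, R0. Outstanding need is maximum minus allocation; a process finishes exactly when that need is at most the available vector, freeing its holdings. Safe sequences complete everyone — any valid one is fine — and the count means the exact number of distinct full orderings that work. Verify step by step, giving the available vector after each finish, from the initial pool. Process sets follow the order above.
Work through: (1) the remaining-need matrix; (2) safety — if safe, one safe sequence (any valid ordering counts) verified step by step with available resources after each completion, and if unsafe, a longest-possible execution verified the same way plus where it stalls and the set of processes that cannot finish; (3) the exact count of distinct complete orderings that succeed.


(1) Remaining need (order R3, R2, R0):
  T6: (3, 3, 3)
  T3: (1, 3, 1)
  T9: (1, 4, 1)
  T5: (2, 6, 0)
  T8: (2, 2, 2)
  T2: (1, 6, 3)
(2) SAFE. One safe sequence: T8, T3, T5, T6, T2, T9.
Key observation: T8 is the earliest step where a requested resource binds exactly: need (2, 2, 2), pool (3, 2, 2) at its turn.
Verifying each step:
  pool = (3, 2, 2)
  T8: need (2, 2, 2) fits (3, 2, 2); releases (1, 3, 1), pool now (4, 5, 3)
  T3: need (1, 3, 1) fits (4, 5, 3); releases (1, 3, 1), pool now (5, 8, 4)
  T5: need (2, 6, 0) fits (5, 8, 4); releases (1, 1, 0), pool now (6, 9, 4)
  T6: need (3, 3, 3) fits (6, 9, 4); releases (0, 0, 1), pool now (6, 9, 5)
  T2: need (1, 6, 3) fits (6, 9, 5); releases (1, 0, 0), pool now (7, 9, 5)
  T9: need (1, 4, 1) fits (7, 9, 5); releases (2, 0, 1), pool now (9, 9, 6)
(3) Precisely 40 of the possible complete orderings are safe sequences.


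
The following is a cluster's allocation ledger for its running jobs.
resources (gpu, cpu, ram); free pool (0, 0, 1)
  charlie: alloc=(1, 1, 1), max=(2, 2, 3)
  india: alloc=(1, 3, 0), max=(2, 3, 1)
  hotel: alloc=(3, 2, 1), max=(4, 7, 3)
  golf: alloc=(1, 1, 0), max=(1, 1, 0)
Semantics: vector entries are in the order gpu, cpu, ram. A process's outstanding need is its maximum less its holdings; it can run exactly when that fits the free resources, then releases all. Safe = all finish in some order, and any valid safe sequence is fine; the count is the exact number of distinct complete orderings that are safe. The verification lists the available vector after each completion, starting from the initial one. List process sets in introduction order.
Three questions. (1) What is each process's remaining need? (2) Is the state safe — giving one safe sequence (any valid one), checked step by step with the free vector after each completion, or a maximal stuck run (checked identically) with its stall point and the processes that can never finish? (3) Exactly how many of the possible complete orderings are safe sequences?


(1) Remaining need (order gpu, cpu, ram):
  charlie: (1, 1, 2)
  india: (1, 0, 1)
  hotel: (1, 5, 2)
  golf: (0, 0, 0)
(2) UNSAFE — no complete ordering exists.
Key observation: once golf, india finish, the pool peaks at (2, 4, 1) — and every remaining process still needs more ram than that.
The run golf, india cannot be extended any further. Check, step by step:
  pool = (0, 0, 1)
  golf: need (0, 0, 0) fits (0, 0, 1); releases (1, 1, 0), pool now (1, 1, 1)
  india: need (1, 0, 1) fits (1, 1, 1); releases (1, 3, 0), pool now (2, 4, 1)
  charlie still needs (1, 1, 2) but only (2, 4, 1) is free — short on ram
  hotel still needs (1, 5, 2) but only (2, 4, 1) is free — short on cpu and ram
Never able to finish: charlie and hotel.
(3) Exactly 0 of the possible complete orderings are safe sequences.


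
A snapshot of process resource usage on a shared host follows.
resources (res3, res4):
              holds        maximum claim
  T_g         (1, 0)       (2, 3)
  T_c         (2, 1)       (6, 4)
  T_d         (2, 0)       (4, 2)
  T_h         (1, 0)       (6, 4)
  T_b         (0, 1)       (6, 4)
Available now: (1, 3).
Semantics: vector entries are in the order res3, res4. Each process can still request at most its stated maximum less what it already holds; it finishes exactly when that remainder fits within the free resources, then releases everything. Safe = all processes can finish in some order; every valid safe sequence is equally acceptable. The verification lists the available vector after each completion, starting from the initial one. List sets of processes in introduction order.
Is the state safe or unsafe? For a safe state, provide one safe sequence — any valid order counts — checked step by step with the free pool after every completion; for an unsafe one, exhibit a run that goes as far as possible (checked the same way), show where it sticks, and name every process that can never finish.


SAFE. One safe sequence: T_g, T_d, T_c, T_b, T_h.
Key observation: T_g is the earliest step where a requested resource binds exactly: need (1, 3), pool (1, 3) at its turn.
Walking it through:
  pool = (1, 3)
  run T_g (needs (1, 3), free (1, 3)); after release of (1, 0) the pool is (2, 3)
  run T_d (needs (2, 2), free (2, 3)); after release of (2, 0) the pool is (4, 3)
  run T_c (needs (4, 3), free (4, 3)); after release of (2, 1) the pool is (6, 4)
  run T_b (needs (6, 3), free (6, 4)); after release of (0, 1) the pool is (6, 5)
  run T_h (needs (5, 4), free (6, 5)); after release of (1, 0) the pool is (7, 5)


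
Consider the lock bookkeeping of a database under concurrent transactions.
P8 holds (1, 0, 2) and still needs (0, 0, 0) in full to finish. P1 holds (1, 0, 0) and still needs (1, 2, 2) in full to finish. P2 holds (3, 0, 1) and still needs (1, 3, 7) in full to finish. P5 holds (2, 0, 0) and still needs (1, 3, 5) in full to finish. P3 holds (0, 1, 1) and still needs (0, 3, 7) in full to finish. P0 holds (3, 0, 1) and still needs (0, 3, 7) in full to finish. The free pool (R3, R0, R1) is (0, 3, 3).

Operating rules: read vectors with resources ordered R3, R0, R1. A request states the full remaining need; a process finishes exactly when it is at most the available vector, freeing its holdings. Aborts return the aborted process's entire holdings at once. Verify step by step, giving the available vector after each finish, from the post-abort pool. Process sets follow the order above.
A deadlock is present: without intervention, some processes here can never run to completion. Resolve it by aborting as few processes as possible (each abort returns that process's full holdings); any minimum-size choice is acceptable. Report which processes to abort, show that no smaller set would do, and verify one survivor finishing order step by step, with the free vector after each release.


The answer: abort P2 and P0.
Key observation: P3 had no path to completion before; after the abort of P2 and P0 ((6, 0, 2) returned), step 4 is where it fits.
No one abort is enough; case by case: P8 alone leaves P2 blocked (short on R1); P1 alone leaves P2 blocked (short on R1); P2 alone leaves P3 blocked (short on R1); P5 alone leaves P2 blocked (short on R1); P3 alone leaves P2 blocked (short on R1); P0 alone leaves P2 blocked (short on R1).
One survivor order: P1, P8, P5, P3. Step-by-step check (post-abort pool first):
  pool = (6, 3, 5)
  P1 needs (1, 2, 2) <= (6, 3, 5) -> finishes; pool += (1, 0, 0) = (7, 3, 5)
  P8 needs (0, 0, 0) <= (7, 3, 5) -> finishes; pool += (1, 0, 2) = (8, 3, 7)
  P5 needs (1, 3, 5) <= (8, 3, 7) -> finishes; pool += (2, 0, 0) = (10, 3, 7)
  P3 needs (0, 3, 7) <= (10, 3, 7) -> finishes; pool += (0, 1, 1) = (10, 4, 8)


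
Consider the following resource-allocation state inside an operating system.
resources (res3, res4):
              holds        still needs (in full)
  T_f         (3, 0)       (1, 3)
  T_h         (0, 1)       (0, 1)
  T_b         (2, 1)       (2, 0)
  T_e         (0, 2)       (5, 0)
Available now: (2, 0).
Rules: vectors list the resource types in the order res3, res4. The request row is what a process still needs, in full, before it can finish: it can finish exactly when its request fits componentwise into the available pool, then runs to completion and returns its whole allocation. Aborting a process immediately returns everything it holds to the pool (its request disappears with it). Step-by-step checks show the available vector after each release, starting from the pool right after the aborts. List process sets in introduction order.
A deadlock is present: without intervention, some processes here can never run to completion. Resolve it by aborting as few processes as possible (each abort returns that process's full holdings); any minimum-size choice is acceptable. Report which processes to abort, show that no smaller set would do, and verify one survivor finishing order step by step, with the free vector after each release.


Minimum abort set: T_f.
Key observation: the returned (3, 0) from T_f is what brings T_e — unrunnable before, under any order — into play at step 2.
Minimality: the empty abort set fails — the state is deadlocked as it stands.
The survivors complete as T_b, T_e, T_h. Check, step by step (starting from the post-abort pool):
  pool = (5, 0)
  T_b needs (2, 0) <= (5, 0) -> finishes; pool += (2, 1) = (7, 1)
  T_e needs (5, 0) <= (7, 1) -> finishes; pool += (0, 2) = (7, 3)
  T_h needs (0, 1) <= (7, 3) -> finishes; pool += (0, 1) = (7, 4)


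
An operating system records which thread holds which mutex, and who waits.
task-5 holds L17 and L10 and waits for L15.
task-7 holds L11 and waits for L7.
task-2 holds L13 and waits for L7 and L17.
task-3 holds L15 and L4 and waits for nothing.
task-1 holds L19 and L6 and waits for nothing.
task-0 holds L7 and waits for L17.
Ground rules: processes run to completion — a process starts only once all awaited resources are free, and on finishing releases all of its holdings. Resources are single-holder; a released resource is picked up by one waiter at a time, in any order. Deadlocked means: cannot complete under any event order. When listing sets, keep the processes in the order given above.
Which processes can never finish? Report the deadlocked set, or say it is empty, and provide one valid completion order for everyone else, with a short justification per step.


No process is deadlocked.
Key observation: there is no circular wait here — follow any chain and it reaches a process that is free to run now.
A valid finishing order for the others: task-3, task-5, task-1, task-0, task-2, task-7.
Step-by-step check:
  task-3: no waits; runs immediately, freeing L15 and L4
  task-5 waits on L15 — all released -> runs and releases L17 and L10
  task-1: no waits; runs immediately, freeing L19 and L6
  task-0 waits on L17 — all released -> runs and releases L7
  task-2 waits on L7 and L17 — all released -> runs and releases L13
  task-7 waits on L7 — all released -> runs and releases L11


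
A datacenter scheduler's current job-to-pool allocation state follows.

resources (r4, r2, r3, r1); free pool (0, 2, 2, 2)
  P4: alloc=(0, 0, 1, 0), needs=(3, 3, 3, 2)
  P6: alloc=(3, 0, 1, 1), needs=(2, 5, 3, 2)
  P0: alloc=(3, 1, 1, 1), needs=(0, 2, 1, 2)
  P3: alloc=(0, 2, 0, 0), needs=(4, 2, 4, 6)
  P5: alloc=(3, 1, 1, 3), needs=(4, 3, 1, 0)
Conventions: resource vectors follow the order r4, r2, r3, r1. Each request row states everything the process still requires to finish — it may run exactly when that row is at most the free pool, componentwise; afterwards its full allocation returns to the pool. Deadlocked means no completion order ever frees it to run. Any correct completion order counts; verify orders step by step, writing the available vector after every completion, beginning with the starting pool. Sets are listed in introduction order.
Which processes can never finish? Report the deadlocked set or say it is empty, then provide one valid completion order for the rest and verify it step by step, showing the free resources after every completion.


Deadlocked: P6, P3 and P5.
Key observation: after P0, P4 the pool peaks at (3, 3, 4, 3), and each blocked process is short somewhere: P6 on r2; P3 on r4, r1; P5 on r4.
One completion order for the rest: P0, P4. Step-by-step check:
  pool = (0, 2, 2, 2)
  P0 needs (0, 2, 1, 2) <= (0, 2, 2, 2) -> finishes; pool += (3, 1, 1, 1) = (3, 3, 3, 3)
  P4 needs (3, 3, 3, 2) <= (3, 3, 3, 3) -> finishes; pool += (0, 0, 1, 0) = (3, 3, 4, 3)
The blocked processes can never fit:
  P6 still needs (2, 5, 3, 2) but only (3, 3, 4, 3) is free — short on r2
  P3 still needs (4, 2, 4, 6) but only (3, 3, 4, 3) is free — short on r4 and r1
  P5 still needs (4, 3, 1, 0) but only (3, 3, 4, 3) is free — short on r4


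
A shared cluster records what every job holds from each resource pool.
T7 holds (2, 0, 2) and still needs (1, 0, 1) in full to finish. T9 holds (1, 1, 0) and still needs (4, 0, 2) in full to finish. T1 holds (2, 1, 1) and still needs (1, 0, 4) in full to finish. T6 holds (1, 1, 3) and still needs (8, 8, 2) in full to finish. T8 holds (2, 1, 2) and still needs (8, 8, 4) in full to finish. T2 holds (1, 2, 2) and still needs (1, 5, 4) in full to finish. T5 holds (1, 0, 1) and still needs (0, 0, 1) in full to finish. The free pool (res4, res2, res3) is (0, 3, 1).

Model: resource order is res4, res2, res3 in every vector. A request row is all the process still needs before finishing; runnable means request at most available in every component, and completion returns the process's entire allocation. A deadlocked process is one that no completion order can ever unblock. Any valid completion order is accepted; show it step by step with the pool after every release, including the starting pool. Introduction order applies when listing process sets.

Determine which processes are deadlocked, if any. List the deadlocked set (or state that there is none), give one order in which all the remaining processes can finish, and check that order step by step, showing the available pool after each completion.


The deadlocked set is T6 and T8.
Key observation: res4 is the bottleneck — with T5, T7, T1, T9, T2 done the pool holds (7, 7, 7), short of every remaining need.
One completion order for the rest: T5, T7, T1, T9, T2. Walking it through:
  pool = (0, 3, 1)
  T5 needs (0, 0, 1) <= (0, 3, 1) -> finishes; pool += (1, 0, 1) = (1, 3, 2)
  T7 needs (1, 0, 1) <= (1, 3, 2) -> finishes; pool += (2, 0, 2) = (3, 3, 4)
  T1 needs (1, 0, 4) <= (3, 3, 4) -> finishes; pool += (2, 1, 1) = (5, 4, 5)
  T9 needs (4, 0, 2) <= (5, 4, 5) -> finishes; pool += (1, 1, 0) = (6, 5, 5)
  T2 needs (1, 5, 4) <= (6, 5, 5) -> finishes; pool += (1, 2, 2) = (7, 7, 7)
The stuck group stays short no matter what:
  T6 cannot run: need (8, 8, 2) vs free (7, 7, 7) (insufficient res4 and res2)
  T8 cannot run: need (8, 8, 4) vs free (7, 7, 7) (insufficient res4 and res2)


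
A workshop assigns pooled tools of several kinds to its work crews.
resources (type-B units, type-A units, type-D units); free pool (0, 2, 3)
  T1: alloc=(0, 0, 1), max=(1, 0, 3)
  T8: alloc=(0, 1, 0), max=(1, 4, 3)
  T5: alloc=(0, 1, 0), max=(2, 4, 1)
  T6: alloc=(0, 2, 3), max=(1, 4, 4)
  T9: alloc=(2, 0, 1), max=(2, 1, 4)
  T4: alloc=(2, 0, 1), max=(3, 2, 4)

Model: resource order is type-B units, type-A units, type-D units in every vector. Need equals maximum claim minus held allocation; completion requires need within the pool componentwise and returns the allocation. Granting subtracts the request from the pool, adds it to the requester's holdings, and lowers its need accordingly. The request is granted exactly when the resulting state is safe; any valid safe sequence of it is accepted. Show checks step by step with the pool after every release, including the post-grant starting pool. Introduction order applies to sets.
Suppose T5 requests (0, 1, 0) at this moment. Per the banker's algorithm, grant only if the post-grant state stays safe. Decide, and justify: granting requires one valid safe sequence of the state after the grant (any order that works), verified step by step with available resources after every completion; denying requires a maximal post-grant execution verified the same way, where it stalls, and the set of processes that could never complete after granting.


DENY — the pretend-granted state is unsafe.
Key observation: no order helps: past T9, T1, the free pool tops out at (2, 1, 5), below what each blocked process needs in type-A units.
On the post-grant state, T9, T1 is a maximal run — nothing extends it. Step-by-step check:
  pool = (0, 1, 3)
  T9 needs (0, 1, 3) <= (0, 1, 3) -> finishes; pool += (2, 0, 1) = (2, 1, 4)
  T1 needs (1, 0, 2) <= (2, 1, 4) -> finishes; pool += (0, 0, 1) = (2, 1, 5)
  T8 cannot run: need (1, 3, 3) vs free (2, 1, 5) (insufficient type-A units)
  T5 cannot run: need (2, 2, 1) vs free (2, 1, 5) (insufficient type-A units)
  T6 cannot run: need (1, 2, 1) vs free (2, 1, 5) (insufficient type-A units)
  T4 cannot run: need (1, 2, 3) vs free (2, 1, 5) (insufficient type-A units)
Processes that could never finish after the grant: T8, T5, T6 and T4.


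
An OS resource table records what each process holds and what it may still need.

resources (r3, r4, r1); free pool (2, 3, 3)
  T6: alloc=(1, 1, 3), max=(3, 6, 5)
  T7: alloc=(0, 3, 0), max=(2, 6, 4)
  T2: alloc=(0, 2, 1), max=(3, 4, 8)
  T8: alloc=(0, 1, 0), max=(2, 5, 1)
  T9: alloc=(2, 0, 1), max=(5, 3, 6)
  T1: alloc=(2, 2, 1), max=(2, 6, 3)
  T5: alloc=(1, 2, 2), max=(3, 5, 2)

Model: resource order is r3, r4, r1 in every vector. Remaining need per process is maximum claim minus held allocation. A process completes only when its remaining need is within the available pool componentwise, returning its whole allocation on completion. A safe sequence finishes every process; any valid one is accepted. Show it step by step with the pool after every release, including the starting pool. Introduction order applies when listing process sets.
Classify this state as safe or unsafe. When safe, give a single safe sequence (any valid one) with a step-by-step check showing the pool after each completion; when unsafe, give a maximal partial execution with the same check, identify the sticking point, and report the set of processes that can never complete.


The state is SAFE; one workable sequence: T5, T1, T7, T8, T6, T2, T9.
Key observation: T5 marks the first exact bind of the order: its need (2, 3, 0) fits the free (2, 3, 3) with zero slack on a requested resource.
Step-by-step check:
  pool = (2, 3, 3)
  T5: need (2, 3, 0) fits (2, 3, 3); releases (1, 2, 2), pool now (3, 5, 5)
  T1: need (0, 4, 2) fits (3, 5, 5); releases (2, 2, 1), pool now (5, 7, 6)
  T7: need (2, 3, 4) fits (5, 7, 6); releases (0, 3, 0), pool now (5, 10, 6)
  T8: need (2, 4, 1) fits (5, 10, 6); releases (0, 1, 0), pool now (5, 11, 6)
  T6: need (2, 5, 2) fits (5, 11, 6); releases (1, 1, 3), pool now (6, 12, 9)
  T2: need (3, 2, 7) fits (6, 12, 9); releases (0, 2, 1), pool now (6, 14, 10)
  T9: need (3, 3, 5) fits (6, 14, 10); releases (2, 0, 1), pool now (8, 14, 11)


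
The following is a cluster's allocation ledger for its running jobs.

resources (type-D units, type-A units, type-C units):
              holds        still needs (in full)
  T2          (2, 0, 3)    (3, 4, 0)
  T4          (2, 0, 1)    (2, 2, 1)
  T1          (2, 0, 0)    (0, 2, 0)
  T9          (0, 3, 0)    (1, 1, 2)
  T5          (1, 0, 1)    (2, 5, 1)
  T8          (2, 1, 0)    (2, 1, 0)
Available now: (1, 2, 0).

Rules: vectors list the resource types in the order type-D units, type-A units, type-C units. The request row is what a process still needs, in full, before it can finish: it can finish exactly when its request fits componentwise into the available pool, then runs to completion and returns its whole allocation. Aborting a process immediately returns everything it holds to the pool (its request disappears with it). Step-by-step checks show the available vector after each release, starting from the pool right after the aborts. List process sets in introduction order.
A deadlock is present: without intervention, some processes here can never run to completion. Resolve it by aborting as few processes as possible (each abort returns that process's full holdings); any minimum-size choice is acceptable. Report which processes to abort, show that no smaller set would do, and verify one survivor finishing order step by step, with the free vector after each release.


Abort T9.
Key observation: T2 was stuck for good until T9 gave back (0, 3, 0); in the order shown it finishes at step 2.
No smaller set exists: with zero aborts the deadlock remains.
The survivors complete as T1, T2, T5, T8, T4. Verifying each step (starting from the post-abort pool):
  pool = (1, 5, 0)
  T1 needs (0, 2, 0) <= (1, 5, 0) -> finishes; pool += (2, 0, 0) = (3, 5, 0)
  T2 needs (3, 4, 0) <= (3, 5, 0) -> finishes; pool += (2, 0, 3) = (5, 5, 3)
  T5 needs (2, 5, 1) <= (5, 5, 3) -> finishes; pool += (1, 0, 1) = (6, 5, 4)
  T8 needs (2, 1, 0) <= (6, 5, 4) -> finishes; pool += (2, 1, 0) = (8, 6, 4)
  T4 needs (2, 2, 1) <= (8, 6, 4) -> finishes; pool += (2, 0, 1) = (10, 6, 5)


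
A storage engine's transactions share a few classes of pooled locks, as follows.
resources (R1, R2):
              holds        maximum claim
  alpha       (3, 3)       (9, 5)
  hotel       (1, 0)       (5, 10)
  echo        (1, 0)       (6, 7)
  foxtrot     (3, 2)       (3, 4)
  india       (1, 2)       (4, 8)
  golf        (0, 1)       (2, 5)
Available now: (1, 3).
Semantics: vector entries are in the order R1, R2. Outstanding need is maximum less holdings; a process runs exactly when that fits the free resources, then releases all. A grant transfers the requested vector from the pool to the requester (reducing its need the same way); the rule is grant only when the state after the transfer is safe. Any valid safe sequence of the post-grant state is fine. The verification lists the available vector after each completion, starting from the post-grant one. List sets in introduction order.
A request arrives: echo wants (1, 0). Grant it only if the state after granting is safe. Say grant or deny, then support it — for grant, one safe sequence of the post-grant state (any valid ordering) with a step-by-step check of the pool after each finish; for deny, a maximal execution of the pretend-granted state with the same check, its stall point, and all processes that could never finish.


GRANT — the state after the grant stays safe, e.g. via foxtrot, golf, india, echo, alpha, hotel.
Key observation: the grant leaves (0, 3) free — enough for foxtrot, whose release restarts the cascade.
Check on the post-grant state, step by step:
  pool = (0, 3)
  foxtrot needs (0, 2) <= (0, 3) -> finishes; pool += (3, 2) = (3, 5)
  golf needs (2, 4) <= (3, 5) -> finishes; pool += (0, 1) = (3, 6)
  india needs (3, 6) <= (3, 6) -> finishes; pool += (1, 2) = (4, 8)
  echo needs (4, 7) <= (4, 8) -> finishes; pool += (2, 0) = (6, 8)
  alpha needs (6, 2) <= (6, 8) -> finishes; pool += (3, 3) = (9, 11)
  hotel needs (4, 10) <= (9, 11) -> finishes; pool += (1, 0) = (10, 11)


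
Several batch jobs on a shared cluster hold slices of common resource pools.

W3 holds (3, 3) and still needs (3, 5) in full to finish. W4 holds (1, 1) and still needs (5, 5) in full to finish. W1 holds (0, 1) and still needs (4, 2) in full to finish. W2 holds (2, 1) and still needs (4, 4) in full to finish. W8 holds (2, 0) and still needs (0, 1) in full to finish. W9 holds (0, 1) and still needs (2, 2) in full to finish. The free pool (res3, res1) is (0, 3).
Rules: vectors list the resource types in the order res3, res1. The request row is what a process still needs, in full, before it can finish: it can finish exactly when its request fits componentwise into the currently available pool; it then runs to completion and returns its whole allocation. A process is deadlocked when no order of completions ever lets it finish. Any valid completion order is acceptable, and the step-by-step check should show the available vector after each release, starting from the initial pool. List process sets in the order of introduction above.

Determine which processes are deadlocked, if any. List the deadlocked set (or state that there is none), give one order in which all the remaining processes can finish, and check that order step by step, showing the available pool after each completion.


Deadlocked set: W3, W4, W1 and W2.
Key observation: W8, W9 can finish, but then (2, 4) is all there is, and the blocked group's res3 demands exceed it.
One completion order for the rest: W8, W9. Verifying each step:
  pool = (0, 3)
  run W8 (needs (0, 1), free (0, 3)); after release of (2, 0) the pool is (2, 3)
  run W9 (needs (2, 2), free (2, 3)); after release of (0, 1) the pool is (2, 4)
The stuck group stays short no matter what:
  W3 cannot run: need (3, 5) vs free (2, 4) (insufficient res3 and res1)
  W4 cannot run: need (5, 5) vs free (2, 4) (insufficient res3 and res1)
  W1 cannot run: need (4, 2) vs free (2, 4) (insufficient res3)
  W2 cannot run: need (4, 4) vs free (2, 4) (insufficient res3)


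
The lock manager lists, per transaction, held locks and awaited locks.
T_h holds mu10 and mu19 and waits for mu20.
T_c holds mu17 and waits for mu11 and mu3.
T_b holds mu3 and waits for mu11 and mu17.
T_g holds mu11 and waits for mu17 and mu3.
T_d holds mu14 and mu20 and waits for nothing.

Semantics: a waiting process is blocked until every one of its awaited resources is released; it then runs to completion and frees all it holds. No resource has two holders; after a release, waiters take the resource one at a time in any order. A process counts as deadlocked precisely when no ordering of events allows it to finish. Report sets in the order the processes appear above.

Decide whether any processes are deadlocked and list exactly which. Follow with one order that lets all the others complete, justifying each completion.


Deadlocked: T_c, T_b and T_g.
Key observation: the wait chain closes on itself along T_c -> T_b -> T_c; T_g is caught in further circular waits.
One completion order for the rest: T_d, T_h.
Check, step by step:
  T_d: no waits; runs immediately, freeing mu14 and mu20
  T_h: everything it awaited (mu20) is free; runs, freeing mu10 and mu19


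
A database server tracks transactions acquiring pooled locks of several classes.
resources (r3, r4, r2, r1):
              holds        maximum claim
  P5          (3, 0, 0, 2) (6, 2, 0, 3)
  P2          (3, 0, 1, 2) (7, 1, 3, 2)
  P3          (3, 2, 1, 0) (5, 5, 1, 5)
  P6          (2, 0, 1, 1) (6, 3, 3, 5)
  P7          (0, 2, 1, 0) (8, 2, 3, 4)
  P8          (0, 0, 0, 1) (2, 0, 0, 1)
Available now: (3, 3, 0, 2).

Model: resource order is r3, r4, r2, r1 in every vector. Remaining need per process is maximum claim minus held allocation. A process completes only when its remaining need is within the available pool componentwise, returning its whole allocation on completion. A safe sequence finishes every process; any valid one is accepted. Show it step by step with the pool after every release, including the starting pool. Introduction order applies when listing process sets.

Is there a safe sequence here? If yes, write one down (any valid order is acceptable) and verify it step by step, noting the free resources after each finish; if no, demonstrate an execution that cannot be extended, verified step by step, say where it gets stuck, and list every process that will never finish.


UNSAFE — no complete ordering exists.
Key observation: the wall is r2: completing P5, P8, P3 brings the pool only to (9, 5, 1, 5), and all the rest need more.
A maximal execution: P5, P8, P3 — then nothing else fits. Step-by-step check:
  pool = (3, 3, 0, 2)
  run P5 (needs (3, 2, 0, 1), free (3, 3, 0, 2)); after release of (3, 0, 0, 2) the pool is (6, 3, 0, 4)
  run P8 (needs (2, 0, 0, 0), free (6, 3, 0, 4)); after release of (0, 0, 0, 1) the pool is (6, 3, 0, 5)
  run P3 (needs (2, 3, 0, 5), free (6, 3, 0, 5)); after release of (3, 2, 1, 0) the pool is (9, 5, 1, 5)
  P2 still needs (4, 1, 2, 0) but only (9, 5, 1, 5) is free — short on r2
  P6 still needs (4, 3, 2, 4) but only (9, 5, 1, 5) is free — short on r2
  P7 still needs (8, 0, 2, 4) but only (9, 5, 1, 5) is free — short on r2
Never able to finish: P2, P6 and P7.


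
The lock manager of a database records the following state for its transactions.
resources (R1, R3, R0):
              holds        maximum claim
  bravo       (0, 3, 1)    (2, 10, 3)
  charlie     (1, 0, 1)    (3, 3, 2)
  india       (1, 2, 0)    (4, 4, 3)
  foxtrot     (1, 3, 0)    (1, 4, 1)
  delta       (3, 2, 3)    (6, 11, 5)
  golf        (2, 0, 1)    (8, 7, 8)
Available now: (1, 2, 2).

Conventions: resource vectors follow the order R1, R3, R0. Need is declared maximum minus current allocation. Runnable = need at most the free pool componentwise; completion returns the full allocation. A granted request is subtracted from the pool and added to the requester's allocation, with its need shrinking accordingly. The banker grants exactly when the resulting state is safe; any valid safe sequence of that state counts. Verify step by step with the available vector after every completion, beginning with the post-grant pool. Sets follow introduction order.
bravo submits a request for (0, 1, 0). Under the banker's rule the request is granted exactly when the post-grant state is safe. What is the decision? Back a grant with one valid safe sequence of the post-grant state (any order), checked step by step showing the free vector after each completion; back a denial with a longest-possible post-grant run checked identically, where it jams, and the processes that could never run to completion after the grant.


GRANT: granting preserves safety; a valid post-grant sequence is foxtrot, charlie, india, bravo, delta, golf.
Key observation: even at the reduced pool (1, 1, 2), foxtrot fits immediately, so safety survives the grant.
Check on the post-grant state, step by step:
  pool = (1, 1, 2)
  foxtrot needs (0, 1, 1) <= (1, 1, 2) -> finishes; pool += (1, 3, 0) = (2, 4, 2)
  charlie needs (2, 3, 1) <= (2, 4, 2) -> finishes; pool += (1, 0, 1) = (3, 4, 3)
  india needs (3, 2, 3) <= (3, 4, 3) -> finishes; pool += (1, 2, 0) = (4, 6, 3)
  bravo needs (2, 6, 2) <= (4, 6, 3) -> finishes; pool += (0, 4, 1) = (4, 10, 4)
  delta needs (3, 9, 2) <= (4, 10, 4) -> finishes; pool += (3, 2, 3) = (7, 12, 7)
  golf needs (6, 7, 7) <= (7, 12, 7) -> finishes; pool += (2, 0, 1) = (9, 12, 8)


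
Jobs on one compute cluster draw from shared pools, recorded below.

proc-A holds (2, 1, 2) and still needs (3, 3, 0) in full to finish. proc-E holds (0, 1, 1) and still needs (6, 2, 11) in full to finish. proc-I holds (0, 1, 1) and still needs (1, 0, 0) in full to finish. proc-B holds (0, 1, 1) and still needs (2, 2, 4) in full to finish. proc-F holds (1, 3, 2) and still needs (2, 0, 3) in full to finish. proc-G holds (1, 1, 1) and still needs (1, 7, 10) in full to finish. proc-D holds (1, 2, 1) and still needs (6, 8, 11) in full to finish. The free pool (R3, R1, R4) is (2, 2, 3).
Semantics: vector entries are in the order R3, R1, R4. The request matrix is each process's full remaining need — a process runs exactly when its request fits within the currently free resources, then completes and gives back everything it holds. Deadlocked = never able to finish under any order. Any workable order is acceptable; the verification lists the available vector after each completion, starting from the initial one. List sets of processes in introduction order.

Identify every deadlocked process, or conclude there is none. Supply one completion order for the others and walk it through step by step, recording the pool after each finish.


Deadlocked: proc-E, proc-G and proc-D.
Key observation: even finishing proc-I, proc-F, proc-B, proc-A leaves just (5, 8, 9) free — too little R4 for any of the remaining processes.
The rest can finish in the order proc-I, proc-F, proc-B, proc-A. Verifying each step:
  pool = (2, 2, 3)
  proc-I needs (1, 0, 0) <= (2, 2, 3) -> finishes; pool += (0, 1, 1) = (2, 3, 4)
  proc-F needs (2, 0, 3) <= (2, 3, 4) -> finishes; pool += (1, 3, 2) = (3, 6, 6)
  proc-B needs (2, 2, 4) <= (3, 6, 6) -> finishes; pool += (0, 1, 1) = (3, 7, 7)
  proc-A needs (3, 3, 0) <= (3, 7, 7) -> finishes; pool += (2, 1, 2) = (5, 8, 9)
None of the blocked processes ever fits:
  proc-E still needs (6, 2, 11) but only (5, 8, 9) is free — short on R3 and R4
  proc-G still needs (1, 7, 10) but only (5, 8, 9) is free — short on R4
  proc-D still needs (6, 8, 11) but only (5, 8, 9) is free — short on R3 and R4


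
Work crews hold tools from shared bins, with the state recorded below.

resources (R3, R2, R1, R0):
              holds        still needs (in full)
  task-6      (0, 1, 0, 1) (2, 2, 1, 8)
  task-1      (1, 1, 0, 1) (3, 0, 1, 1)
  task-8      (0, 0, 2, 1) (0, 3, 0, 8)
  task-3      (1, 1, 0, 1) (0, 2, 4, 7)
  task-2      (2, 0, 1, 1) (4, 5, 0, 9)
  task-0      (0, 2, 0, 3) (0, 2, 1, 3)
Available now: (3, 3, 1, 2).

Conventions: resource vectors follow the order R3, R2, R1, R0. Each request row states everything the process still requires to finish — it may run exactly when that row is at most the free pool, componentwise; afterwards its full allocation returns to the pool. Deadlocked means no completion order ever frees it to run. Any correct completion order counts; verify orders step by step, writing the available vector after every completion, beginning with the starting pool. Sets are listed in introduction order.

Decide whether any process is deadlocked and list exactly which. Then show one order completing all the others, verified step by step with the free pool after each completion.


Deadlocked: task-6, task-8, task-3 and task-2.
Key observation: once task-1, task-0 finish, the pool peaks at (4, 6, 1, 6) — and every remaining process still needs more R0 than that.
A valid finishing order for the others: task-1, task-0. Walking it through:
  pool = (3, 3, 1, 2)
  task-1 needs (3, 0, 1, 1) <= (3, 3, 1, 2) -> finishes; pool += (1, 1, 0, 1) = (4, 4, 1, 3)
  task-0 needs (0, 2, 1, 3) <= (4, 4, 1, 3) -> finishes; pool += (0, 2, 0, 3) = (4, 6, 1, 6)
The stuck group stays short no matter what:
  task-6 cannot run: need (2, 2, 1, 8) vs free (4, 6, 1, 6) (insufficient R0)
  task-8 cannot run: need (0, 3, 0, 8) vs free (4, 6, 1, 6) (insufficient R0)
  task-3 cannot run: need (0, 2, 4, 7) vs free (4, 6, 1, 6) (insufficient R1 and R0)
  task-2 cannot run: need (4, 5, 0, 9) vs free (4, 6, 1, 6) (insufficient R0)
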